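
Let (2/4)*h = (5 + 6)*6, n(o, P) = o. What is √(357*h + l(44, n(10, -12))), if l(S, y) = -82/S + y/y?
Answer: √22807598/22 ≈ 217.08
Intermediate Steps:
l(S, y) = 1 - 82/S (l(S, y) = -82/S + 1 = 1 - 82/S)
h = 132 (h = 2*((5 + 6)*6) = 2*(11*6) = 2*66 = 132)
√(357*h + l(44, n(10, -12))) = √(357*132 + (-82 + 44)/44) = √(47124 + (1/44)*(-38)) = √(47124 - 19/22) = √(1036709/22) = √22807598/22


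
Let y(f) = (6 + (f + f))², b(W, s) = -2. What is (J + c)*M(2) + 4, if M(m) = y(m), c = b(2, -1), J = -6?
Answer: -796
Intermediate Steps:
c = -2
y(f) = (6 + 2*f)²
M(m) = 4*(3 + m)²
(J + c)*M(2) + 4 = (-6 - 2)*(4*(3 + 2)²) + 4 = -32*5² + 4 = -32*25 + 4 = -8*100 + 4 = -800 + 4 = -796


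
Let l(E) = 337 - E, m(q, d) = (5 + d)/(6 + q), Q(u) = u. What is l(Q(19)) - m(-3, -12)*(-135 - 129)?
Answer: -298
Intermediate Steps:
m(q, d) = (5 + d)/(6 + q)
l(Q(19)) - m(-3, -12)*(-135 - 129) = (337 - 1*19) - (5 - 12)/(6 - 3)*(-135 - 129) = (337 - 19) - -7/3*(-264) = 318 - (⅓)*(-7)*(-264) = 318 - (-7)*(-264)/3 = 318 - 1*616 = 318 - 616 = -298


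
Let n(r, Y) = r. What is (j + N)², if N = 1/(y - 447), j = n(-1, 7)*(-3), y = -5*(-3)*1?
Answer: 1677025/186624 ≈ 8.9861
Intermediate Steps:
y = 15 (y = 15*1 = 15)
j = 3 (j = -1*(-3) = 3)
N = -1/432 (N = 1/(15 - 447) = 1/(-432) = -1/432 ≈ -0.0023148)
(j + N)² = (3 - 1/432)² = (1295/432)² = 1677025/186624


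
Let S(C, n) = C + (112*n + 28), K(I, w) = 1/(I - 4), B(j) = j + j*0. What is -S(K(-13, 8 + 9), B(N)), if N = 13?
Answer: -25227/17 ≈ -1483.9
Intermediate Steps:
B(j) = j (B(j) = j + 0 = j)
K(I, w) = 1/(-4 + I)
S(C, n) = 28 + C + 112*n (S(C, n) = C + (28 + 112*n) = 28 + C + 112*n)
-S(K(-13, 8 + 9), B(N)) = -(28 + 1/(-4 - 13) + 112*13) = -(28 + 1/(-17) + 1456) = -(28 - 1/17 + 1456) = -1*25227/17 = -25227/17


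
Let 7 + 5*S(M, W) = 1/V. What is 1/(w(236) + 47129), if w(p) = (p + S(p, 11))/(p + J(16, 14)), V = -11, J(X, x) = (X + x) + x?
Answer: 7700/362899751 ≈ 2.1218e-5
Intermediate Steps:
J(X, x) = X + 2*x
S(M, W) = -78/55 (S(M, W) = -7/5 + (⅕)/(-11) = -7/5 + (⅕)*(-1/11) = -7/5 - 1/55 = -78/55)
w(p) = (-78/55 + p)/(44 + p) (w(p) = (p - 78/55)/(p + (16 + 2*14)) = (-78/55 + p)/(p + (16 + 28)) = (-78/55 + p)/(p + 44) = (-78/55 + p)/(44 + p))
1/(w(236) + 47129) = 1/((-78/55 + 236)/(44 + 236) + 47129) = 1/((12902/55)/280 + 47129) = 1/((1/280)*(12902/55) + 47129) = 1/(6451/7700 + 47129) = 1/(362899751/7700) = 7700/362899751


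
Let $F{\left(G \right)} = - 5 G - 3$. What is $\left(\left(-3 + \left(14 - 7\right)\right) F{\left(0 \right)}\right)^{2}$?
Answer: $144$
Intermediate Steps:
$F{\left(G \right)} = -3 - 5 G$
$\left(\left(-3 + \left(14 - 7\right)\right) F{\left(0 \right)}\right)^{2} = \left(\left(-3 + \left(14 - 7\right)\right) \left(-3 - 0\right)\right)^{2} = \left(\left(-3 + 7\right) \left(-3 + 0\right)\right)^{2} = \left(4 \left(-3\right)\right)^{2} = \left(-12\right)^{2} = 144$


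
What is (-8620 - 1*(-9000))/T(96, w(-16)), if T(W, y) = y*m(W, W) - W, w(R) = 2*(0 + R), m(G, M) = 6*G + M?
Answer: -19/1080 ≈ -0.017593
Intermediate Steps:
m(G, M) = M + 6*G
w(R) = 2*R
T(W, y) = -W + 7*W*y (T(W, y) = y*(W + 6*W) - W = y*(7*W) - W = 7*W*y - W = -W + 7*W*y)
(-8620 - 1*(-9000))/T(96, w(-16)) = (-8620 - 1*(-9000))/((96*(-1 + 7*(2*(-16))))) = (-8620 + 9000)/((96*(-1 + 7*(-32)))) = 380/((96*(-1 - 224))) = 380/((96*(-225))) = 380/(-21600) = 380*(-1/21600) = -19/1080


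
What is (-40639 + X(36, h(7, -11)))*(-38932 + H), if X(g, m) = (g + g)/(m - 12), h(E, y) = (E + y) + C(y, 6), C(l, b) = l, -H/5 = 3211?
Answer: 2234763325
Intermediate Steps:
H = -16055 (H = -5*3211 = -16055)
h(E, y) = E + 2*y (h(E, y) = (E + y) + y = E + 2*y)
X(g, m) = 2*g/(-12 + m) (X(g, m) = (2*g)/(-12 + m) = 2*g/(-12 + m))
(-40639 + X(36, h(7, -11)))*(-38932 + H) = (-40639 + 2*36/(-12 + (7 + 2*(-11))))*(-38932 - 16055) = (-40639 + 2*36/(-12 + (7 - 22)))*(-54987) = (-40639 + 2*36/(-12 - 15))*(-54987) = (-40639 + 2*36/(-27))*(-54987) = (-40639 + 2*36*(-1/27))*(-54987) = (-40639 - 8/3)*(-54987) = -121925/3*(-54987) = 2234763325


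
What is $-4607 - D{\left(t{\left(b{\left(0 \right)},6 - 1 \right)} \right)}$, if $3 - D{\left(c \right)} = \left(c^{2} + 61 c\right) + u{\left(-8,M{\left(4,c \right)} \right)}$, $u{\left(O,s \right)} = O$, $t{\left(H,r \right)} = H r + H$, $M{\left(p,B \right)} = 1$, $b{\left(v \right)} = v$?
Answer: $-4618$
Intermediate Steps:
$t{\left(H,r \right)} = H + H r$
$D{\left(c \right)} = 11 - c^{2} - 61 c$ ($D{\left(c \right)} = 3 - \left(\left(c^{2} + 61 c\right) - 8\right) = 3 - \left(-8 + c^{2} + 61 c\right) = 11 - c^{2} - 61 c$)
$-4607 - D{\left(t{\left(b{\left(0 \right)},6 - 1 \right)} \right)} = -4607 - \left(11 - \left(0 \left(1 + \left(6 - 1\right)\right)\right)^{2} - 61 \cdot 0 \left(1 + \left(6 - 1\right)\right)\right) = -4607 - \left(11 - \left(0 \left(1 + 5\right)\right)^{2} - 61 \cdot 0 \left(1 + 5\right)\right) = -4607 - \left(11 - \left(0 \cdot 6\right)^{2} - 61 \cdot 0 \cdot 6\right) = -4607 - \left(11 - 0^{2} - 0\right) = -4607 - \left(11 - 0 + 0\right) = -4607 - \left(11 + 0 + 0\right) = -4607 - 11 = -4618$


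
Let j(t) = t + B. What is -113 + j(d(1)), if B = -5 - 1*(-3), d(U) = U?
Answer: -114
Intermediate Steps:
B = -2 (B = -5 + 3 = -2)
j(t) = -2 + t (j(t) = t - 2 = -2 + t)
-113 + j(d(1)) = -113 + (-2 + 1) = -113 - 1 = -114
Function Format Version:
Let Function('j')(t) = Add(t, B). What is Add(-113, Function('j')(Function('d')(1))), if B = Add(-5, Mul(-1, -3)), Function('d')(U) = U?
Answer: -114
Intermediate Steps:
B = -2 (B = Add(-5, 3) = -2)
Function('j')(t) = Add(-2, t) (Function('j')(t) = Add(t, -2) = Add(-2, t))
Add(-113, Function('j')(Function('d')(1))) = Add(-113, Add(-2, 1)) = Add(-113, -1) = -114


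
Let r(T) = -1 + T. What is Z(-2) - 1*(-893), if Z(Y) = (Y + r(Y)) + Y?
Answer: 886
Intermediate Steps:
Z(Y) = -1 + 3*Y (Z(Y) = (Y + (-1 + Y)) + Y = (-1 + 2*Y) + Y = -1 + 3*Y)
Z(-2) - 1*(-893) = (-1 + 3*(-2)) - 1*(-893) = (-1 - 6) + 893 = -7 + 893 = 886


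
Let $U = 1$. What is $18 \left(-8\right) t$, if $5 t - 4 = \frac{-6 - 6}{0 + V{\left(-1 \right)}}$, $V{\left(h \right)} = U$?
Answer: $\frac{1152}{5} \approx 230.4$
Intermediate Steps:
$V{\left(h \right)} = 1$
$t = - \frac{8}{5}$ ($t = \frac{4}{5} + \frac{\left(-6 - 6\right) \frac{1}{0 + 1}}{5} = \frac{4}{5} + \frac{\left(-12\right) 1^{-1}}{5} = \frac{4}{5} + \frac{\left(-12\right) 1}{5} = \frac{4}{5} + \frac{1}{5} \left(-12\right) = \frac{4}{5} - \frac{12}{5} = - \frac{8}{5} \approx -1.6$)
$18 \left(-8\right) t = 18 \left(-8\right) \left(- \frac{8}{5}\right) = \left(-144\right) \left(- \frac{8}{5}\right) = \frac{1152}{5}$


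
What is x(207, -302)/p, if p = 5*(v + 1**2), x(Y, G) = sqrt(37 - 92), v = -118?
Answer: -I*sqrt(55)/585 ≈ -0.012677*I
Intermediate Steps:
x(Y, G) = I*sqrt(55) (x(Y, G) = sqrt(-55) = I*sqrt(55))
p = -585 (p = 5*(-118 + 1**2) = 5*(-118 + 1) = 5*(-117) = -585)
x(207, -302)/p = (I*sqrt(55))/(-585) = (I*sqrt(55))*(-1/585) = -I*sqrt(55)/585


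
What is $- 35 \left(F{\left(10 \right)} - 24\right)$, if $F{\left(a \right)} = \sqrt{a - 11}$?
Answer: $840 - 35 i \approx 840.0 - 35.0 i$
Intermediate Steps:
$F{\left(a \right)} = \sqrt{-11 + a}$
$- 35 \left(F{\left(10 \right)} - 24\right) = - 35 \left(\sqrt{-11 + 10} - 24\right) = - 35 \left(\sqrt{-1} - 24\right) = - 35 \left(i - 24\right) = - 35 \left(-24 + i\right) = 840 - 35 i$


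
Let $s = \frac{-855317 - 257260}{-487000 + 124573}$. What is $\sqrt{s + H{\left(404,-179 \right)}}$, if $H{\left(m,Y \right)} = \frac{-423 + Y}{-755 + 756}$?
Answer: $\frac{i \sqrt{8741275212631}}{120809} \approx 24.473 i$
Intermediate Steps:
$H{\left(m,Y \right)} = -423 + Y$ ($H{\left(m,Y \right)} = \frac{-423 + Y}{1} = \left(-423 + Y\right) 1 = -423 + Y$)
$s = \frac{370859}{120809}$ ($s = - \frac{1112577}{-362427} = \left(-1112577\right) \left(- \frac{1}{362427}\right) = \frac{370859}{120809} \approx 3.0698$)
$\sqrt{s + H{\left(404,-179 \right)}} = \sqrt{\frac{370859}{120809} - 602} = \sqrt{- \frac{72356159}{120809}} = \frac{i \sqrt{8741275212631}}{120809}$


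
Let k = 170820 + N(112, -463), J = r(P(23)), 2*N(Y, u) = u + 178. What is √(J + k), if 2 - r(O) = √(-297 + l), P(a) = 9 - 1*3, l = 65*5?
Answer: √(682718 - 8*√7)/2 ≈ 413.13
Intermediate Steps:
l = 325
P(a) = 6 (P(a) = 9 - 3 = 6)
N(Y, u) = 89 + u/2 (N(Y, u) = (u + 178)/2 = (178 + u)/2 = 89 + u/2)
r(O) = 2 - 2*√7 (r(O) = 2 - √(-297 + 325) = 2 - √28 = 2 - 2*√7)
J = 2 - 2*√7 ≈ -3.2915
k = 341355/2 (k = 170820 + (89 + (½)*(-463)) = 170820 + (89 - 463/2) = 170820 - 285/2 = 341355/2 ≈ 1.7068e+5)
√(J + k) = √((2 - 2*√7) + 341355/2) = √(341359/2 - 2*√7)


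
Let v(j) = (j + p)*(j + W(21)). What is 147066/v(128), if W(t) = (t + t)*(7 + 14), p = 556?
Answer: 24511/115140 ≈ 0.21288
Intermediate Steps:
W(t) = 42*t (W(t) = (2*t)*21 = 42*t)
v(j) = (556 + j)*(882 + j) (v(j) = (j + 556)*(j + 42*21) = (556 + j)*(j + 882) = (556 + j)*(882 + j))
147066/v(128) = 147066/(490392 + 128² + 1438*128) = 147066/(490392 + 16384 + 184064) = 147066/690840 = 147066*(1/690840) = 24511/115140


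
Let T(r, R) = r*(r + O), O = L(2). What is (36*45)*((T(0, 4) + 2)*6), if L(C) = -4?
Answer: 19440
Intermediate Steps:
O = -4
T(r, R) = r*(-4 + r) (T(r, R) = r*(r - 4) = r*(-4 + r))
(36*45)*((T(0, 4) + 2)*6) = (36*45)*((0*(-4 + 0) + 2)*6) = 1620*((0*(-4) + 2)*6) = 1620*((0 + 2)*6) = 1620*(2*6) = 1620*12 = 19440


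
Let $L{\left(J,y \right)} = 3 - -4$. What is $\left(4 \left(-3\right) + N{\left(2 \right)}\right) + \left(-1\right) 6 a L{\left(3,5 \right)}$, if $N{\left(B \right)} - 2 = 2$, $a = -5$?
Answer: $202$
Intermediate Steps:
$N{\left(B \right)} = 4$ ($N{\left(B \right)} = 2 + 2 = 4$)
$L{\left(J,y \right)} = 7$ ($L{\left(J,y \right)} = 3 + 4 = 7$)
$\left(4 \left(-3\right) + N{\left(2 \right)}\right) + \left(-1\right) 6 a L{\left(3,5 \right)} = \left(4 \left(-3\right) + 4\right) + \left(-1\right) 6 \left(-5\right) 7 = \left(-12 + 4\right) + \left(-6\right) \left(-5\right) 7 = -8 + 30 \cdot 7 = -8 + 210 = 202$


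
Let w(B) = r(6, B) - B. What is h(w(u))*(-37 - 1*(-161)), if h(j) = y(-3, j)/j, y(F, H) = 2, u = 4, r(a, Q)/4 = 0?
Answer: -62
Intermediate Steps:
r(a, Q) = 0 (r(a, Q) = 4*0 = 0)
w(B) = -B (w(B) = 0 - B = -B)
h(j) = 2/j
h(w(u))*(-37 - 1*(-161)) = (2/((-1*4)))*(-37 - 1*(-161)) = (2/(-4))*(-37 + 161) = (2*(-¼))*124 = -½*124 = -62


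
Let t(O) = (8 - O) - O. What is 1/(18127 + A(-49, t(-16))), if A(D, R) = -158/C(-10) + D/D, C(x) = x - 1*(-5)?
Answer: 5/90798 ≈ 5.5067e-5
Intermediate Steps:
C(x) = 5 + x (C(x) = x + 5 = 5 + x)
t(O) = 8 - 2*O
A(D, R) = 163/5 (A(D, R) = -158/(5 - 10) + D/D = -158/(-5) + 1 = -158*(-⅕) + 1 = 158/5 + 1 = 163/5)
1/(18127 + A(-49, t(-16))) = 1/(18127 + 163/5) = 1/(90798/5) = 5/90798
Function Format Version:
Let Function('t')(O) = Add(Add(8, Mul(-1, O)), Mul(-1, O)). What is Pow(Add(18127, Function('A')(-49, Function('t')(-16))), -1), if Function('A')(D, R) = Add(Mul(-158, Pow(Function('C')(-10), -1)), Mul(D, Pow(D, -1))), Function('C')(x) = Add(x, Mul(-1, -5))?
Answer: Rational(5, 90798) ≈ 5.5067e-5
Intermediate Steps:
Function('C')(x) = Add(5, x) (Function('C')(x) = Add(x, 5) = Add(5, x))
Function('t')(O) = Add(8, Mul(-2, O))
Function('A')(D, R) = Rational(163, 5) (Function('A')(D, R) = Add(Mul(-158, Pow(Add(5, -10), -1)), Mul(D, Pow(D, -1))) = Add(Mul(-158, Pow(-5, -1)), 1) = Add(Mul(-158, Rational(-1, 5)), 1) = Add(Rational(158, 5), 1) = Rational(163, 5))
Pow(Add(18127, Function('A')(-49, Function('t')(-16))), -1) = Pow(Add(18127, Rational(163, 5)), -1) = Pow(Rational(90798, 5), -1) = Rational(5, 90798)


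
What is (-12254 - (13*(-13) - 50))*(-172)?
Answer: 2070020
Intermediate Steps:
(-12254 - (13*(-13) - 50))*(-172) = (-12254 - (-169 - 50))*(-172) = (-12254 - 1*(-219))*(-172) = (-12254 + 219)*(-172) = -12035*(-172) = 2070020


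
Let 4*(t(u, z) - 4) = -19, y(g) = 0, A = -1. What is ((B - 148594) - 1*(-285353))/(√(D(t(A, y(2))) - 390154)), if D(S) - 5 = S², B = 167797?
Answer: -1218224*I*√249695/1248475 ≈ -487.59*I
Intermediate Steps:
t(u, z) = -¾ (t(u, z) = 4 + (¼)*(-19) = 4 - 19/4 = -¾)
D(S) = 5 + S²
((B - 148594) - 1*(-285353))/(√(D(t(A, y(2))) - 390154)) = ((167797 - 148594) - 1*(-285353))/(√((5 + (-¾)²) - 390154)) = (19203 + 285353)/(√((5 + 9/16) - 390154)) = 304556/(√(89/16 - 390154)) = 304556/(√(-6242375/16)) = 304556/((5*I*√249695/4)) = 304556*(-4*I*√249695/1248475) = -1218224*I*√249695/1248475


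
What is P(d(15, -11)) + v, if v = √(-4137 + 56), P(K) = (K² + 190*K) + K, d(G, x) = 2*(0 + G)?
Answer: 6630 + I*√4081 ≈ 6630.0 + 63.883*I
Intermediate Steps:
d(G, x) = 2*G
P(K) = K² + 191*K
v = I*√4081 (v = √(-4081) = I*√4081 ≈ 63.883*I)
P(d(15, -11)) + v = (2*15)*(191 + 2*15) + I*√4081 = 30*(191 + 30) + I*√4081 = 30*221 + I*√4081 = 6630 + I*√4081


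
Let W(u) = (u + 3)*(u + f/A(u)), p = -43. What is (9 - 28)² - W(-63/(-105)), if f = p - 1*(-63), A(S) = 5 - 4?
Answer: 7171/25 ≈ 286.84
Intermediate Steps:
A(S) = 1
f = 20 (f = -43 - 1*(-63) = -43 + 63 = 20)
W(u) = (3 + u)*(20 + u) (W(u) = (u + 3)*(u + 20/1) = (3 + u)*(u + 20*1) = (3 + u)*(u + 20) = (3 + u)*(20 + u))
(9 - 28)² - W(-63/(-105)) = (9 - 28)² - (60 + (-63/(-105))² + 23*(-63/(-105))) = (-19)² - (60 + (-63*(-1/105))² + 23*(-63*(-1/105))) = 361 - (60 + (⅗)² + 23*(⅗)) = 361 - (60 + 9/25 + 69/5) = 361 - 1*1854/25 = 361 - 1854/25 = 7171/25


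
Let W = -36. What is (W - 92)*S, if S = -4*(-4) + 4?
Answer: -2560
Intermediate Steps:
S = 20 (S = 16 + 4 = 20)
(W - 92)*S = (-36 - 92)*20 = -128*20 = -2560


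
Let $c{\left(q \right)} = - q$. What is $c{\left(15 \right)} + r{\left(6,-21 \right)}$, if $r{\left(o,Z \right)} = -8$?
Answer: $-23$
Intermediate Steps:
$c{\left(15 \right)} + r{\left(6,-21 \right)} = \left(-1\right) 15 - 8 = -15 - 8 = -23$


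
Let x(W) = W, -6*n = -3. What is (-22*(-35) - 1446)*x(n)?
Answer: -338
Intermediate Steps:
n = 1/2 (n = -1/6*(-3) = 1/2 ≈ 0.50000)
(-22*(-35) - 1446)*x(n) = (-22*(-35) - 1446)*(1/2) = (770 - 1446)*(1/2) = -676*1/2 = -338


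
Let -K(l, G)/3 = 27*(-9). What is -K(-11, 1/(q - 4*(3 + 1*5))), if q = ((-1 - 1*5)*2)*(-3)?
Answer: -729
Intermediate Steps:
q = 36 (q = ((-1 - 5)*2)*(-3) = -6*2*(-3) = -12*(-3) = 36)
K(l, G) = 729 (K(l, G) = -81*(-9) = -3*(-243) = 729)
-K(-11, 1/(q - 4*(3 + 1*5))) = -1*729 = -729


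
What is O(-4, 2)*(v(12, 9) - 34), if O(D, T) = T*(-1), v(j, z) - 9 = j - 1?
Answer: 28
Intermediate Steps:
v(j, z) = 8 + j (v(j, z) = 9 + (j - 1) = 9 + (-1 + j) = 8 + j)
O(D, T) = -T
O(-4, 2)*(v(12, 9) - 34) = (-1*2)*((8 + 12) - 34) = -2*(20 - 34) = -2*(-14) = 28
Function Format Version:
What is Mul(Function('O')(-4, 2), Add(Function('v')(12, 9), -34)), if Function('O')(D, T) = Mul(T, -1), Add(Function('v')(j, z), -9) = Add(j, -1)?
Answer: 28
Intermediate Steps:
Function('v')(j, z) = Add(8, j) (Function('v')(j, z) = Add(9, Add(j, -1)) = Add(9, Add(-1, j)) = Add(8, j))
Function('O')(D, T) = Mul(-1, T)
Mul(Function('O')(-4, 2), Add(Function('v')(12, 9), -34)) = Mul(Mul(-1, 2), Add(Add(8, 12), -34)) = Mul(-2, Add(20, -34)) = Mul(-2, -14) = 28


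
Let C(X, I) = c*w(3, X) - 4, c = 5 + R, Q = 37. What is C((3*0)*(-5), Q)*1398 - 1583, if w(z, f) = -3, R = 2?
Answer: -36533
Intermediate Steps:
c = 7 (c = 5 + 2 = 7)
C(X, I) = -25 (C(X, I) = 7*(-3) - 4 = -21 - 4 = -25)
C((3*0)*(-5), Q)*1398 - 1583 = -25*1398 - 1583 = -34950 - 1583 = -36533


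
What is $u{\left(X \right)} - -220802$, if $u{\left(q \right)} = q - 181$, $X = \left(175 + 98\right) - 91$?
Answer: $220803$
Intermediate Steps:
$X = 182$ ($X = 273 - 91 = 182$)
$u{\left(q \right)} = -181 + q$ ($u{\left(q \right)} = q - 181 = -181 + q$)
$u{\left(X \right)} - -220802 = \left(-181 + 182\right) - -220802 = 1 + 220802 = 220803$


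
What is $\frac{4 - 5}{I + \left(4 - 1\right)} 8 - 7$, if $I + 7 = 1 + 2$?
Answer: $1$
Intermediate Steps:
$I = -4$ ($I = -7 + \left(1 + 2\right) = -7 + 3 = -4$)
$\frac{4 - 5}{I + \left(4 - 1\right)} 8 - 7 = \frac{4 - 5}{-4 + \left(4 - 1\right)} 8 - 7 = - \frac{1}{-4 + 3} \cdot 8 - 7 = - \frac{1}{-1} \cdot 8 - 7 = \left(-1\right) \left(-1\right) 8 - 7 = 1 \cdot 8 - 7 = 8 - 7 = 1$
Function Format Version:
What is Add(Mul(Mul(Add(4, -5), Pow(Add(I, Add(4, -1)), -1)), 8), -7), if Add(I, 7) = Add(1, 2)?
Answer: 1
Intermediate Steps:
I = -4 (I = Add(-7, Add(1, 2)) = Add(-7, 3) = -4)
Add(Mul(Mul(Add(4, -5), Pow(Add(I, Add(4, -1)), -1)), 8), -7) = Add(Mul(Mul(Add(4, -5), Pow(Add(-4, Add(4, -1)), -1)), 8), -7) = Add(Mul(Mul(-1, Pow(Add(-4, 3), -1)), 8), -7) = Add(Mul(Mul(-1, Pow(-1, -1)), 8), -7) = Add(Mul(Mul(-1, -1), 8), -7) = Add(Mul(1, 8), -7) = Add(8, -7) = 1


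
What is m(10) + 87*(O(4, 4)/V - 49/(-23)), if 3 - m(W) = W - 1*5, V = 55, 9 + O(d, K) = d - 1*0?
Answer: 44386/253 ≈ 175.44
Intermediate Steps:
O(d, K) = -9 + d (O(d, K) = -9 + (d - 1*0) = -9 + (d + 0) = -9 + d)
m(W) = 8 - W (m(W) = 3 - (W - 1*5) = 3 - (W - 5) = 3 - (-5 + W) = 3 + (5 - W) = 8 - W)
m(10) + 87*(O(4, 4)/V - 49/(-23)) = (8 - 1*10) + 87*((-9 + 4)/55 - 49/(-23)) = (8 - 10) + 87*(-5*1/55 - 49*(-1/23)) = -2 + 87*(-1/11 + 49/23) = -2 + 87*(516/253) = -2 + 44892/253 = 44386/253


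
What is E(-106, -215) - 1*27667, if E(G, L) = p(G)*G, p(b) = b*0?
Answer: -27667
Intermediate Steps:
p(b) = 0
E(G, L) = 0 (E(G, L) = 0*G = 0)
E(-106, -215) - 1*27667 = 0 - 1*27667 = 0 - 27667 = -27667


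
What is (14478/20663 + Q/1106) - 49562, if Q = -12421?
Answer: -1132894806691/22853278 ≈ -49573.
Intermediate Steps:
(14478/20663 + Q/1106) - 49562 = (14478/20663 - 12421/1106) - 49562 = -240642455/22853278 - 49562 = -1132894806691/22853278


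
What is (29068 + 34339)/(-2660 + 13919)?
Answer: 63407/11259 ≈ 5.6317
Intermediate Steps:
(29068 + 34339)/(-2660 + 13919) = 63407/11259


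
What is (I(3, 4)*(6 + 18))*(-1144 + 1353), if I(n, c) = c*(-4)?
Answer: -80256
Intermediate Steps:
I(n, c) = -4*c
(I(3, 4)*(6 + 18))*(-1144 + 1353) = ((-4*4)*(6 + 18))*(-1144 + 1353) = -16*24*209 = -384*209 = -80256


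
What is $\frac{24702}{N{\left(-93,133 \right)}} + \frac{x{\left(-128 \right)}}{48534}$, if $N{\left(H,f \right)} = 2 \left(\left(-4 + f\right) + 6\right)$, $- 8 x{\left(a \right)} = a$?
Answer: $\frac{33302533}{364005} \approx 91.489$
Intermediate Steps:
$x{\left(a \right)} = - \frac{a}{8}$
$N{\left(H,f \right)} = 4 + 2 f$ ($N{\left(H,f \right)} = 2 \left(2 + f\right) = 4 + 2 f$)
$\frac{24702}{N{\left(-93,133 \right)}} + \frac{x{\left(-128 \right)}}{48534} = \frac{24702}{4 + 2 \cdot 133} + \frac{\left(- \frac{1}{8}\right) \left(-128\right)}{48534} = \frac{24702}{4 + 266} + 16 \cdot \frac{1}{48534} = \frac{24702}{270} + \frac{8}{24267} = 24702 \cdot \frac{1}{270} + \frac{8}{24267} = \frac{4117}{45} + \frac{8}{24267} = \frac{33302533}{364005}$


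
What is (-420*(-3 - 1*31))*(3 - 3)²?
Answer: 0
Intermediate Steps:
(-420*(-3 - 1*31))*(3 - 3)² = -420*(-3 - 31)*0² = -420*(-34)*0 = -84*(-170)*0 = 14280*0 = 0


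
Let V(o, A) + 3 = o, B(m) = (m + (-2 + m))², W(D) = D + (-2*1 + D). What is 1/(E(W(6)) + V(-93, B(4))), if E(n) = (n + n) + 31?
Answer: -1/45 ≈ -0.022222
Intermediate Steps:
W(D) = -2 + 2*D (W(D) = D + (-2 + D) = -2 + 2*D)
E(n) = 31 + 2*n (E(n) = 2*n + 31 = 31 + 2*n)
B(m) = (-2 + 2*m)²
V(o, A) = -3 + o
1/(E(W(6)) + V(-93, B(4))) = 1/((31 + 2*(-2 + 2*6)) + (-3 - 93)) = 1/((31 + 2*(-2 + 12)) - 96) = 1/((31 + 2*10) - 96) = 1/((31 + 20) - 96) = 1/(51 - 96) = 1/(-45) = -1/45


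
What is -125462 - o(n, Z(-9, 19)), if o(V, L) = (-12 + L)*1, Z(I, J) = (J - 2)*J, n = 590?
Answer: -125773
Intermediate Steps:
Z(I, J) = J*(-2 + J) (Z(I, J) = (-2 + J)*J = J*(-2 + J))
o(V, L) = -12 + L
-125462 - o(n, Z(-9, 19)) = -125462 - (-12 + 19*(-2 + 19)) = -125462 - (-12 + 19*17) = -125462 - (-12 + 323) = -125462 - 1*311 = -125462 - 311 = -125773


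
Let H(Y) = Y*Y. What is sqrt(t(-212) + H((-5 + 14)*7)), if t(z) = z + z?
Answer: sqrt(3545) ≈ 59.540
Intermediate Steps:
H(Y) = Y**2
t(z) = 2*z
sqrt(t(-212) + H((-5 + 14)*7)) = sqrt(2*(-212) + ((-5 + 14)*7)**2) = sqrt(-424 + (9*7)**2) = sqrt(-424 + 63**2) = sqrt(-424 + 3969) = sqrt(3545)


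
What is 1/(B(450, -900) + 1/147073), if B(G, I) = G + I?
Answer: -147073/66182849 ≈ -0.0022222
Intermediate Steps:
1/(B(450, -900) + 1/147073) = 1/((450 - 900) + 1/147073) = 1/(-450 + 1/147073) = 1/(-66182849/147073) = -147073/66182849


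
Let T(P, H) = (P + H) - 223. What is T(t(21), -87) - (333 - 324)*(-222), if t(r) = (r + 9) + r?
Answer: 1739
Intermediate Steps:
t(r) = 9 + 2*r (t(r) = (9 + r) + r = 9 + 2*r)
T(P, H) = -223 + H + P (T(P, H) = (H + P) - 223 = -223 + H + P)
T(t(21), -87) - (333 - 324)*(-222) = (-223 - 87 + (9 + 2*21)) - (333 - 324)*(-222) = (-223 - 87 + (9 + 42)) - 9*(-222) = (-223 - 87 + 51) - 1*(-1998) = -259 + 1998 = 1739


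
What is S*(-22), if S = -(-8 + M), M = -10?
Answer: -396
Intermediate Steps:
S = 18 (S = -(-8 - 10) = -1*(-18) = 18)
S*(-22) = 18*(-22) = -396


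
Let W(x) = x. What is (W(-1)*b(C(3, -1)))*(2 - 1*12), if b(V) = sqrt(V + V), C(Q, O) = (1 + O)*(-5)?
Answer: 0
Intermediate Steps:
C(Q, O) = -5 - 5*O
b(V) = sqrt(2)*sqrt(V) (b(V) = sqrt(2*V) = sqrt(2)*sqrt(V))
(W(-1)*b(C(3, -1)))*(2 - 1*12) = (-sqrt(2)*sqrt(-5 - 5*(-1)))*(2 - 1*12) = (-sqrt(2)*sqrt(-5 + 5))*(2 - 12) = -sqrt(2)*sqrt(0)*(-10) = -sqrt(2)*0*(-10) = -1*0*(-10) = 0*(-10) = 0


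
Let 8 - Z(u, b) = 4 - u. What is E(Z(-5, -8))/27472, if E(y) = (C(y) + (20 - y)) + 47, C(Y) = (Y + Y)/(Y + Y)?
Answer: 69/27472 ≈ 0.0025116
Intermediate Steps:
Z(u, b) = 4 + u (Z(u, b) = 8 - (4 - u) = 8 + (-4 + u) = 4 + u)
C(Y) = 1 (C(Y) = (2*Y)/((2*Y)) = (2*Y)*(1/(2*Y)) = 1)
E(y) = 68 - y (E(y) = (1 + (20 - y)) + 47 = (21 - y) + 47 = 68 - y)
E(Z(-5, -8))/27472 = (68 - (4 - 5))/27472 = (68 - 1*(-1))*(1/27472) = (68 + 1)*(1/27472) = 69*(1/27472) = 69/27472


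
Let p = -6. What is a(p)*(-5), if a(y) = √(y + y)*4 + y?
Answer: 30 - 40*I*√3 ≈ 30.0 - 69.282*I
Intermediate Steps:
a(y) = y + 4*√2*√y (a(y) = √(2*y)*4 + y = (√2*√y)*4 + y = 4*√2*√y + y = y + 4*√2*√y)
a(p)*(-5) = (-6 + 4*√2*√(-6))*(-5) = (-6 + 4*√2*(I*√6))*(-5) = (-6 + 8*I*√3)*(-5) = 30 - 40*I*√3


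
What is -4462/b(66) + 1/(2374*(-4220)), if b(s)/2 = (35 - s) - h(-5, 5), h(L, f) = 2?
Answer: 22350782647/330603240 ≈ 67.606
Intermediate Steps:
b(s) = 66 - 2*s (b(s) = 2*((35 - s) - 1*2) = 2*((35 - s) - 2) = 2*(33 - s) = 66 - 2*s)
-4462/b(66) + 1/(2374*(-4220)) = -4462/(66 - 2*66) + 1/(2374*(-4220)) = -4462/(66 - 132) + (1/2374)*(-1/4220) = -4462/(-66) - 1/10018280 = -4462*(-1/66) - 1/10018280 = 2231/33 - 1/10018280 = 22350782647/330603240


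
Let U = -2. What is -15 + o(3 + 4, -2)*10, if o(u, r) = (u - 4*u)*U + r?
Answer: 385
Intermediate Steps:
o(u, r) = r + 6*u (o(u, r) = (u - 4*u)*(-2) + r = -3*u*(-2) + r = 6*u + r = r + 6*u)
-15 + o(3 + 4, -2)*10 = -15 + (-2 + 6*(3 + 4))*10 = -15 + (-2 + 6*7)*10 = -15 + (-2 + 42)*10 = -15 + 40*10 = -15 + 400 = 385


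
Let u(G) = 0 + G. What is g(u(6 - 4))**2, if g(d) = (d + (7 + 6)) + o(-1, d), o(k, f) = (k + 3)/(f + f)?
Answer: 961/4 ≈ 240.25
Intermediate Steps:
u(G) = G
o(k, f) = (3 + k)/(2*f) (o(k, f) = (3 + k)/((2*f)) = (3 + k)*(1/(2*f)) = (3 + k)/(2*f))
g(d) = 13 + d + 1/d (g(d) = (d + (7 + 6)) + (3 - 1)/(2*d) = (d + 13) + (1/2)*2/d = (13 + d) + 1/d = 13 + d + 1/d)
g(u(6 - 4))**2 = (13 + (6 - 4) + 1/(6 - 4))**2 = (13 + 2 + 1/2)**2 = (31/2)**2 = 961/4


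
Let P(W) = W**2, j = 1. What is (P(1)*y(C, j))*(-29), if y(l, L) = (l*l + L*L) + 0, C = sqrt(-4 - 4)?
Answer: 203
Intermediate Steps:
C = 2*I*sqrt(2) (C = sqrt(-8) = 2*I*sqrt(2) ≈ 2.8284*I)
y(l, L) = L**2 + l**2 (y(l, L) = (l**2 + L**2) + 0 = (L**2 + l**2) + 0 = L**2 + l**2)
(P(1)*y(C, j))*(-29) = (1**2*(1**2 + (2*I*sqrt(2))**2))*(-29) = (1*(1 - 8))*(-29) = (1*(-7))*(-29) = -7*(-29) = 203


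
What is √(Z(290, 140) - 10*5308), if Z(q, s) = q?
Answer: I*√52790 ≈ 229.76*I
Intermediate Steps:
√(Z(290, 140) - 10*5308) = √(290 - 10*5308) = √(290 - 53080) = √(-52790) = I*√52790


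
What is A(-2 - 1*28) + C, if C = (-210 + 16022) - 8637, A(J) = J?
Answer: 7145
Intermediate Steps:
C = 7175 (C = 15812 - 8637 = 7175)
A(-2 - 1*28) + C = (-2 - 1*28) + 7175 = (-2 - 28) + 7175 = -30 + 7175 = 7145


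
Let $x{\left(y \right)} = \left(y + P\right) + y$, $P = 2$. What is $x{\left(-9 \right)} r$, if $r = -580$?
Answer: $9280$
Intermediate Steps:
$x{\left(y \right)} = 2 + 2 y$ ($x{\left(y \right)} = \left(y + 2\right) + y = \left(2 + y\right) + y = 2 + 2 y$)
$x{\left(-9 \right)} r = \left(2 + 2 \left(-9\right)\right) \left(-580\right) = \left(2 - 18\right) \left(-580\right) = \left(-16\right) \left(-580\right) = 9280$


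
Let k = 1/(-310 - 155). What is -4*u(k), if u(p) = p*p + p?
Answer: 1856/216225 ≈ 0.0085836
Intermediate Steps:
k = -1/465 (k = 1/(-465) = -1/465 ≈ -0.0021505)
u(p) = p + p**2 (u(p) = p**2 + p = p + p**2)
-4*u(k) = -(-4)*(1 - 1/465)/465 = -(-4)*464/(465*465) = -4*(-464/216225) = 1856/216225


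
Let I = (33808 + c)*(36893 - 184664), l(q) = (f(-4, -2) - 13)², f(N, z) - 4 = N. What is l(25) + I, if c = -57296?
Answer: 3470845417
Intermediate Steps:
f(N, z) = 4 + N
l(q) = 169 (l(q) = ((4 - 4) - 13)² = (0 - 13)² = (-13)² = 169)
I = 3470845248 (I = (33808 - 57296)*(36893 - 184664) = -23488*(-147771) = 3470845248)
l(25) + I = 169 + 3470845248 = 3470845417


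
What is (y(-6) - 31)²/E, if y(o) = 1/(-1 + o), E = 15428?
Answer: 11881/188993 ≈ 0.062865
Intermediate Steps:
(y(-6) - 31)²/E = (1/(-1 - 6) - 31)²/15428 = (1/(-7) - 31)²*(1/15428) = (-⅐ - 31)²*(1/15428) = (-218/7)²*(1/15428) = (47524/49)*(1/15428) = 11881/188993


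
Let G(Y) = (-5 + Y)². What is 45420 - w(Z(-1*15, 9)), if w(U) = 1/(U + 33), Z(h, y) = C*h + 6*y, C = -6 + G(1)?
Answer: 2861461/63 ≈ 45420.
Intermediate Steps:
C = 10 (C = -6 + (-5 + 1)² = -6 + (-4)² = -6 + 16 = 10)
Z(h, y) = 6*y + 10*h (Z(h, y) = 10*h + 6*y = 6*y + 10*h)
w(U) = 1/(33 + U)
45420 - w(Z(-1*15, 9)) = 45420 - 1/(33 + (6*9 + 10*(-1*15))) = 45420 - 1/(33 + (54 + 10*(-15))) = 45420 - 1/(33 + (54 - 150)) = 45420 - 1/(33 - 96) = 45420 - 1/(-63) = 45420 - 1*(-1/63) = 45420 + 1/63 = 2861461/63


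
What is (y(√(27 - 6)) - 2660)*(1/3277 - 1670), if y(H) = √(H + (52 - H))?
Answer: 14557086740/3277 - 10945178*√13/3277 ≈ 4.4302e+6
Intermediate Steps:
y(H) = 2*√13 (y(H) = √52 = 2*√13)
(y(√(27 - 6)) - 2660)*(1/3277 - 1670) = (2*√13 - 2660)*(1/3277 - 1670) = (-2660 + 2*√13)*(1/3277 - 1670) = (-2660 + 2*√13)*(-5472589/3277) = 14557086740/3277 - 10945178*√13/3277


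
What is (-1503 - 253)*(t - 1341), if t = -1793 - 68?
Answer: 5622712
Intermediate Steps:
t = -1861
(-1503 - 253)*(t - 1341) = (-1503 - 253)*(-1861 - 1341) = -1756*(-3202) = 5622712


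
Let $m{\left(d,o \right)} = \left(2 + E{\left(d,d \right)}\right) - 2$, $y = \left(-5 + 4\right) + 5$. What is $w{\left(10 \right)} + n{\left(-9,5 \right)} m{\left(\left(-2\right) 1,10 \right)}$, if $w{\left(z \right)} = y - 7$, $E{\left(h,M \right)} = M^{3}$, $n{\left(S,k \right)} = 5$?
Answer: $-43$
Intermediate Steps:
$y = 4$ ($y = -1 + 5 = 4$)
$w{\left(z \right)} = -3$ ($w{\left(z \right)} = 4 - 7 = -3$)
$m{\left(d,o \right)} = d^{3}$ ($m{\left(d,o \right)} = \left(2 + d^{3}\right) - 2 = d^{3}$)
$w{\left(10 \right)} + n{\left(-9,5 \right)} m{\left(\left(-2\right) 1,10 \right)} = -3 + 5 \left(\left(-2\right) 1\right)^{3} = -3 + 5 \left(-2\right)^{3} = -3 + 5 \left(-8\right) = -3 - 40 = -43$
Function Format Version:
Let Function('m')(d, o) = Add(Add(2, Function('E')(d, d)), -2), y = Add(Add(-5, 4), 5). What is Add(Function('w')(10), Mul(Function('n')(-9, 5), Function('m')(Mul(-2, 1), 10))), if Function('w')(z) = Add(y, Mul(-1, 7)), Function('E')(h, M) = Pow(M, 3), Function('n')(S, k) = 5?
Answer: -43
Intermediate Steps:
y = 4 (y = Add(-1, 5) = 4)
Function('w')(z) = -3 (Function('w')(z) = Add(4, Mul(-1, 7)) = Add(4, -7) = -3)
Function('m')(d, o) = Pow(d, 3) (Function('m')(d, o) = Add(Add(2, Pow(d, 3)), -2) = Pow(d, 3))
Add(Function('w')(10), Mul(Function('n')(-9, 5), Function('m')(Mul(-2, 1), 10))) = Add(-3, Mul(5, Pow(Mul(-2, 1), 3))) = Add(-3, Mul(5, Pow(-2, 3))) = Add(-3, Mul(5, -8)) = Add(-3, -40) = -43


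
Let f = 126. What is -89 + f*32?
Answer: 3943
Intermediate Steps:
-89 + f*32 = -89 + 126*32 = -89 + 4032 = 3943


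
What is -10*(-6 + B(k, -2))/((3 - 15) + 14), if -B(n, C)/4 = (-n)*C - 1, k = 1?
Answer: 50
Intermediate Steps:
B(n, C) = 4 + 4*C*n (B(n, C) = -4*((-n)*C - 1) = -4*(-C*n - 1) = -4*(-1 - C*n) = 4 + 4*C*n)
-10*(-6 + B(k, -2))/((3 - 15) + 14) = -10*(-6 + (4 + 4*(-2)*1))/((3 - 15) + 14) = -10*(-6 + (4 - 8))/(-12 + 14) = -10*(-6 - 4)/2 = -(-100)/2 = -10*(-5) = 50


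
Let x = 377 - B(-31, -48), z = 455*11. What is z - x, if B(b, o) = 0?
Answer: 4628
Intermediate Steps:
z = 5005
x = 377 (x = 377 - 1*0 = 377 + 0 = 377)
z - x = 5005 - 1*377 = 5005 - 377 = 4628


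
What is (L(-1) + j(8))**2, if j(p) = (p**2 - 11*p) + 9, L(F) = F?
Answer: 256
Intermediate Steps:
j(p) = 9 + p**2 - 11*p
(L(-1) + j(8))**2 = (-1 + (9 + 8**2 - 11*8))**2 = (-1 + (9 + 64 - 88))**2 = (-1 - 15)**2 = (-16)**2 = 256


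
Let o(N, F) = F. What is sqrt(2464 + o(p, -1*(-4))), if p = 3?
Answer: 2*sqrt(617) ≈ 49.679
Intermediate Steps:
sqrt(2464 + o(p, -1*(-4))) = sqrt(2464 - 1*(-4)) = sqrt(2464 + 4) = sqrt(2468) = 2*sqrt(617)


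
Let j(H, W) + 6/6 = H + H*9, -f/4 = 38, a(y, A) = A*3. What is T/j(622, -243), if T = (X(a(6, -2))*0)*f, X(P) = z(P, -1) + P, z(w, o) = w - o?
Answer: 0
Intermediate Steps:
a(y, A) = 3*A
f = -152 (f = -4*38 = -152)
j(H, W) = -1 + 10*H (j(H, W) = -1 + (H + H*9) = -1 + (H + 9*H) = -1 + 10*H)
X(P) = 1 + 2*P (X(P) = (P - 1*(-1)) + P = (P + 1) + P = (1 + P) + P = 1 + 2*P)
T = 0 (T = ((1 + 2*(3*(-2)))*0)*(-152) = ((1 + 2*(-6))*0)*(-152) = ((1 - 12)*0)*(-152) = -11*0*(-152) = 0*(-152) = 0)
T/j(622, -243) = 0/(-1 + 10*622) = 0/(-1 + 6220) = 0/6219 = 0*(1/6219) = 0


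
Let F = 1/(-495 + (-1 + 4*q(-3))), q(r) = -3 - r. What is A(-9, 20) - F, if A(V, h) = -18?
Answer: -8927/496 ≈ -17.998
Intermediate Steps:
F = -1/496 (F = 1/(-495 + (-1 + 4*(-3 - 1*(-3)))) = 1/(-495 + (-1 + 4*(-3 + 3))) = 1/(-495 + (-1 + 4*0)) = 1/(-495 + (-1 + 0)) = 1/(-495 - 1) = 1/(-496) = -1/496 ≈ -0.0020161)
A(-9, 20) - F = -18 - 1*(-1/496) = -18 + 1/496 = -8927/496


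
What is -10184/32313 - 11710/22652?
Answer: -304536599/365977038 ≈ -0.83212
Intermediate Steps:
-10184/32313 - 11710/22652 = -10184*1/32313 - 11710*1/22652 = -10184/32313 - 5855/11326 = -304536599/365977038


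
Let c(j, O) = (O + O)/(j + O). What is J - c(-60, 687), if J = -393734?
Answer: -82290864/209 ≈ -3.9374e+5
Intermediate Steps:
c(j, O) = 2*O/(O + j) (c(j, O) = (2*O)/(O + j) = 2*O/(O + j))
J - c(-60, 687) = -393734 - 2*687/(687 - 60) = -393734 - 2*687/627 = -393734 - 1*458/209 = -393734 - 458/209 = -82290864/209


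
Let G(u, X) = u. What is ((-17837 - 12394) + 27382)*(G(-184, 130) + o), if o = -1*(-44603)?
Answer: -126549731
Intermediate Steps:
o = 44603
((-17837 - 12394) + 27382)*(G(-184, 130) + o) = ((-17837 - 12394) + 27382)*(-184 + 44603) = (-30231 + 27382)*44419 = -2849*44419 = -126549731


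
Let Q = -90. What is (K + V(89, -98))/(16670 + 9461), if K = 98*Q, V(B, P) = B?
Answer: -8731/26131 ≈ -0.33412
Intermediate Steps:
K = -8820 (K = 98*(-90) = -8820)
(K + V(89, -98))/(16670 + 9461) = (-8820 + 89)/(16670 + 9461) = -8731/26131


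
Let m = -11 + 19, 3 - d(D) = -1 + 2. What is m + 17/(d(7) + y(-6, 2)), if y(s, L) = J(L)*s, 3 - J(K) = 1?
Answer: 63/10 ≈ 6.3000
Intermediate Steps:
J(K) = 2 (J(K) = 3 - 1*1 = 3 - 1 = 2)
d(D) = 2 (d(D) = 3 - (-1 + 2) = 3 - 1*1 = 3 - 1 = 2)
m = 8
y(s, L) = 2*s
m + 17/(d(7) + y(-6, 2)) = 8 + 17/(2 + 2*(-6)) = 8 + 17/(2 - 12) = 8 + 17/(-10) = 8 + 17*(-⅒) = 8 - 17/10 = 63/10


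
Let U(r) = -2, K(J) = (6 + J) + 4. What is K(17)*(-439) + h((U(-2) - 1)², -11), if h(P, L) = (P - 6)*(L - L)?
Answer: -11853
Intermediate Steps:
K(J) = 10 + J
h(P, L) = 0 (h(P, L) = (-6 + P)*0 = 0)
K(17)*(-439) + h((U(-2) - 1)², -11) = (10 + 17)*(-439) + 0 = 27*(-439) + 0 = -11853 + 0 = -11853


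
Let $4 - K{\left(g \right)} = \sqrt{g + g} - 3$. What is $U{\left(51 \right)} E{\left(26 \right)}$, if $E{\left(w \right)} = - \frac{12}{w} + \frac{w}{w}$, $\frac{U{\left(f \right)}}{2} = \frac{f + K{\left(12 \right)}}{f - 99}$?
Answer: $- \frac{203}{156} + \frac{7 \sqrt{6}}{156} \approx -1.1914$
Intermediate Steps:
$K{\left(g \right)} = 7 - \sqrt{2} \sqrt{g}$ ($K{\left(g \right)} = 4 - \left(\sqrt{g + g} - 3\right) = 4 - \left(\sqrt{2 g} - 3\right) = 4 - \left(\sqrt{2} \sqrt{g} - 3\right) = 4 - \left(-3 + \sqrt{2} \sqrt{g}\right) = 7 - \sqrt{2} \sqrt{g}$)
$U{\left(f \right)} = \frac{2 \left(7 + f - 2 \sqrt{6}\right)}{-99 + f}$ ($U{\left(f \right)} = 2 \frac{f + \left(7 - \sqrt{2} \sqrt{12}\right)}{f - 99} = 2 \frac{f + \left(7 - \sqrt{2} \cdot 2 \sqrt{3}\right)}{-99 + f} = 2 \frac{f + \left(7 - 2 \sqrt{6}\right)}{-99 + f} = 2 \frac{7 + f - 2 \sqrt{6}}{-99 + f} = \frac{2 \left(7 + f - 2 \sqrt{6}\right)}{-99 + f}$)
$E{\left(w \right)} = 1 - \frac{12}{w}$ ($E{\left(w \right)} = - \frac{12}{w} + 1 = 1 - \frac{12}{w}$)
$U{\left(51 \right)} E{\left(26 \right)} = \frac{2 \left(7 + 51 - 2 \sqrt{6}\right)}{-99 + 51} \frac{-12 + 26}{26} = \frac{2 \left(58 - 2 \sqrt{6}\right)}{-48} \cdot \frac{1}{26} \cdot 14 = 2 \left(- \frac{1}{48}\right) \left(58 - 2 \sqrt{6}\right) \frac{7}{13} = \left(- \frac{29}{12} + \frac{\sqrt{6}}{12}\right) \frac{7}{13} = - \frac{203}{156} + \frac{7 \sqrt{6}}{156}$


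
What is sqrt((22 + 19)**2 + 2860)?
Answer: sqrt(4541) ≈ 67.387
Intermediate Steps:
sqrt((22 + 19)**2 + 2860) = sqrt(41**2 + 2860) = sqrt(1681 + 2860) = sqrt(4541)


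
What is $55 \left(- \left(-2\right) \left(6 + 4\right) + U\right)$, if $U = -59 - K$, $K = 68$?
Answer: $-5885$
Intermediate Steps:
$U = -127$ ($U = -59 - 68 = -127$)
$55 \left(- \left(-2\right) \left(6 + 4\right) + U\right) = 55 \left(- \left(-2\right) \left(6 + 4\right) - 127\right) = 55 \left(- \left(-2\right) 10 - 127\right) = 55 \left(\left(-1\right) \left(-20\right) - 127\right) = 55 \left(20 - 127\right) = 55 \left(-107\right) = -5885$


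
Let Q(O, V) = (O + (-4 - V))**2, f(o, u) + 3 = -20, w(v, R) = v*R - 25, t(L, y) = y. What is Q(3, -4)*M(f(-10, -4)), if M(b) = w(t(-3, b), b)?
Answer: 4536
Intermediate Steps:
w(v, R) = -25 + R*v (w(v, R) = R*v - 25 = -25 + R*v)
f(o, u) = -23 (f(o, u) = -3 - 20 = -23)
Q(O, V) = (-4 + O - V)**2
M(b) = -25 + b**2 (M(b) = -25 + b*b = -25 + b**2)
Q(3, -4)*M(f(-10, -4)) = (4 - 4 - 1*3)**2*(-25 + (-23)**2) = (4 - 4 - 3)**2*(-25 + 529) = (-3)**2*504 = 9*504 = 4536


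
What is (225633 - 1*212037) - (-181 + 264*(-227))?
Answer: 73705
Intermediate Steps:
(225633 - 1*212037) - (-181 + 264*(-227)) = (225633 - 212037) - (-181 - 59928) = 13596 - 1*(-60109) = 13596 + 60109 = 73705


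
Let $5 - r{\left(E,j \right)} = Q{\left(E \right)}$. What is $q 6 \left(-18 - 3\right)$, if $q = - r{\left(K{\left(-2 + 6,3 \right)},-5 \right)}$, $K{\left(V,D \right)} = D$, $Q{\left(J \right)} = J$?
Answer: $252$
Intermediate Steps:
$r{\left(E,j \right)} = 5 - E$
$q = -2$ ($q = - (5 - 3) = \left(-1\right) 2 = -2$)
$q 6 \left(-18 - 3\right) = \left(-2\right) 6 \left(-18 - 3\right) = - 12 \left(-18 - 3\right) = \left(-12\right) \left(-21\right) = 252$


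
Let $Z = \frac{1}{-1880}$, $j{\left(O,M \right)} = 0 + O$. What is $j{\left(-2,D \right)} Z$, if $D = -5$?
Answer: $\frac{1}{940} \approx 0.0010638$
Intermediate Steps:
$j{\left(O,M \right)} = O$
$Z = - \frac{1}{1880} \approx -0.00053191$
$j{\left(-2,D \right)} Z = \left(-2\right) \left(- \frac{1}{1880}\right) = \frac{1}{940}$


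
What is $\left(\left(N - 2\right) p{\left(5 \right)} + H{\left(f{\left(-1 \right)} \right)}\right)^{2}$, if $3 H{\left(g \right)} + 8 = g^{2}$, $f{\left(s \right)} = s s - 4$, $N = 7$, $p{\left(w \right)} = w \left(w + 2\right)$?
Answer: $\frac{276676}{9} \approx 30742.0$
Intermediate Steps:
$p{\left(w \right)} = w \left(2 + w\right)$
$f{\left(s \right)} = -4 + s^{2}$ ($f{\left(s \right)} = s^{2} - 4 = -4 + s^{2}$)
$H{\left(g \right)} = - \frac{8}{3} + \frac{g^{2}}{3}$
$\left(\left(N - 2\right) p{\left(5 \right)} + H{\left(f{\left(-1 \right)} \right)}\right)^{2} = \left(\left(7 - 2\right) 5 \left(2 + 5\right) - \left(\frac{8}{3} - \frac{\left(-4 + \left(-1\right)^{2}\right)^{2}}{3}\right)\right)^{2} = \left(5 \cdot 5 \cdot 7 - \left(\frac{8}{3} - \frac{\left(-4 + 1\right)^{2}}{3}\right)\right)^{2} = \left(5 \cdot 35 - \left(\frac{8}{3} - \frac{\left(-3\right)^{2}}{3}\right)\right)^{2} = \left(175 + \left(- \frac{8}{3} + \frac{1}{3} \cdot 9\right)\right)^{2} = \left(175 + \left(- \frac{8}{3} + 3\right)\right)^{2} = \left(175 + \frac{1}{3}\right)^{2} = \left(\frac{526}{3}\right)^{2} = \frac{276676}{9}$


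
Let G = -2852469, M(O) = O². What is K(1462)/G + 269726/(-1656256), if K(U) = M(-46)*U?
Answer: -2946582682523/2362209448032 ≈ -1.2474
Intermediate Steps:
K(U) = 2116*U (K(U) = (-46)²*U = 2116*U)
K(1462)/G + 269726/(-1656256) = (2116*1462)/(-2852469) + 269726/(-1656256) = 3093592*(-1/2852469) + 269726*(-1/1656256) = -3093592/2852469 - 134863/828128 = -2946582682523/2362209448032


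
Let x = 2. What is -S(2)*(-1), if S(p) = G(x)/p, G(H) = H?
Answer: 1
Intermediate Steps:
S(p) = 2/p
-S(2)*(-1) = -2/2*(-1) = -1*1*(-1) = -1*(-1) = 1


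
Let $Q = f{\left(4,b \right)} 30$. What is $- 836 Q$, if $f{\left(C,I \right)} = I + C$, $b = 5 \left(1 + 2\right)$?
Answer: $-476520$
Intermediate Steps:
$b = 15$ ($b = 5 \cdot 3 = 15$)
$f{\left(C,I \right)} = C + I$
$Q = 570$ ($Q = \left(4 + 15\right) 30 = 19 \cdot 30 = 570$)
$- 836 Q = \left(-836\right) 570 = -476520$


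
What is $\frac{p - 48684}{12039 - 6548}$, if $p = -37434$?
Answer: $- \frac{86118}{5491} \approx -15.683$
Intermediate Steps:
$\frac{p - 48684}{12039 - 6548} = \frac{-37434 - 48684}{12039 - 6548} = - \frac{86118}{5491}$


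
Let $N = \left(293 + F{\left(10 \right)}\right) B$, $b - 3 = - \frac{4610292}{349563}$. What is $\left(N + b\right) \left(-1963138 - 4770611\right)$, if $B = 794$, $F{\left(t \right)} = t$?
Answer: $- \frac{188758216504740729}{116521} \approx -1.6199 \cdot 10^{12}$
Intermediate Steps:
$b = - \frac{1187201}{116521}$ ($b = 3 - \frac{4610292}{349563} = 3 - \frac{1536764}{116521} = - \frac{1187201}{116521} \approx -10.189$)
$N = 240582$ ($N = \left(293 + 10\right) 794 = 303 \cdot 794 = 240582$)
$\left(N + b\right) \left(-1963138 - 4770611\right) = \left(240582 - \frac{1187201}{116521}\right) \left(-1963138 - 4770611\right) = \frac{28031668021}{116521} \left(-6733749\right) = - \frac{188758216504740729}{116521}$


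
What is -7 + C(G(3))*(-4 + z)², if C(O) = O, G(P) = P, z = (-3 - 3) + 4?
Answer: 101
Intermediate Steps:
z = -2 (z = -6 + 4 = -2)
-7 + C(G(3))*(-4 + z)² = -7 + 3*(-4 - 2)² = -7 + 3*(-6)² = -7 + 3*36 = -7 + 108 = 101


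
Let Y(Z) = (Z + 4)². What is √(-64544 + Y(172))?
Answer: 4*I*√2098 ≈ 183.22*I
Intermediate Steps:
Y(Z) = (4 + Z)²
√(-64544 + Y(172)) = √(-64544 + (4 + 172)²) = √(-64544 + 176²) = √(-64544 + 30976) = √(-33568) = 4*I*√2098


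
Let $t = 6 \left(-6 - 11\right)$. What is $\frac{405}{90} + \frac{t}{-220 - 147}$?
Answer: $\frac{3507}{734} \approx 4.7779$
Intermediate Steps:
$t = -102$ ($t = 6 \left(-17\right) = -102$)
$\frac{405}{90} + \frac{t}{-220 - 147} = \frac{405}{90} - \frac{102}{-220 - 147} = 405 \cdot \frac{1}{90} - \frac{102}{-367} = \frac{9}{2} - - \frac{102}{367} = \frac{9}{2} + \frac{102}{367} = \frac{3507}{734}$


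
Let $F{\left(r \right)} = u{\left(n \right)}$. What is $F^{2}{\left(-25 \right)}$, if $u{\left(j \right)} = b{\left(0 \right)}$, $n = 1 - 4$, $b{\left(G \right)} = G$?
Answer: $0$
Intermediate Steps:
$n = -3$ ($n = 1 - 4 = -3$)
$u{\left(j \right)} = 0$
$F{\left(r \right)} = 0$
$F^{2}{\left(-25 \right)} = 0^{2} = 0$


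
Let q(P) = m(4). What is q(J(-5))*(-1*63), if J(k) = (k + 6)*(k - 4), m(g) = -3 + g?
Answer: -63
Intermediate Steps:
J(k) = (-4 + k)*(6 + k) (J(k) = (6 + k)*(-4 + k) = (-4 + k)*(6 + k))
q(P) = 1 (q(P) = -3 + 4 = 1)
q(J(-5))*(-1*63) = 1*(-1*63) = 1*(-63) = -63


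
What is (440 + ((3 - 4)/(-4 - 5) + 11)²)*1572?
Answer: 23915360/27 ≈ 8.8575e+5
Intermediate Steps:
(440 + ((3 - 4)/(-4 - 5) + 11)²)*1572 = (440 + (-1/(-9) + 11)²)*1572 = (440 + (-1*(-⅑) + 11)²)*1572 = (440 + (⅑ + 11)²)*1572 = (440 + (100/9)²)*1572 = (440 + 10000/81)*1572 = (45640/81)*1572 = 23915360/27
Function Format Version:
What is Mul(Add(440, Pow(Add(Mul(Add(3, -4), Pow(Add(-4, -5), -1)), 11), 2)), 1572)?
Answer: Rational(23915360, 27) ≈ 8.8575e+5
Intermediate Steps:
Mul(Add(440, Pow(Add(Mul(Add(3, -4), Pow(Add(-4, -5), -1)), 11), 2)), 1572) = Mul(Add(440, Pow(Add(Mul(-1, Pow(-9, -1)), 11), 2)), 1572) = Mul(Add(440, Pow(Add(Mul(-1, Rational(-1, 9)), 11), 2)), 1572) = Mul(Add(440, Pow(Add(Rational(1, 9), 11), 2)), 1572) = Mul(Add(440, Pow(Rational(100, 9), 2)), 1572) = Mul(Add(440, Rational(10000, 81)), 1572) = Mul(Rational(45640, 81), 1572) = Rational(23915360, 27)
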